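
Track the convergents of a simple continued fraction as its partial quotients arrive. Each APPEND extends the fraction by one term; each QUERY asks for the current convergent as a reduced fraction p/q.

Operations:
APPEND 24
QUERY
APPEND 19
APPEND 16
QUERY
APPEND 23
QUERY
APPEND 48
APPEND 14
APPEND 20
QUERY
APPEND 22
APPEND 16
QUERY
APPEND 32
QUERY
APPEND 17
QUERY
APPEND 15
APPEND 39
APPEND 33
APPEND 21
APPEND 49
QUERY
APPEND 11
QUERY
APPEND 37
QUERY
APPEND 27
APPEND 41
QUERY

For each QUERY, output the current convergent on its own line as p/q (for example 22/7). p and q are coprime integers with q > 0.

APPEND 24: p_0 = 24·1 + 0 = 24, q_0 = 24·0 + 1 = 1 → 24/1
APPEND 19: p_1 = 19·24 + 1 = 457, q_1 = 19·1 + 0 = 19 → 457/19
APPEND 16: p_2 = 16·457 + 24 = 7336, q_2 = 16·19 + 1 = 305 → 7336/305
APPEND 23: p_3 = 23·7336 + 457 = 169185, q_3 = 23·305 + 19 = 7034 → 169185/7034
APPEND 48: p_4 = 48·169185 + 7336 = 8128216, q_4 = 48·7034 + 305 = 337937 → 8128216/337937
APPEND 14: p_5 = 14·8128216 + 169185 = 113964209, q_5 = 14·337937 + 7034 = 4738152 → 113964209/4738152
APPEND 20: p_6 = 20·113964209 + 8128216 = 2287412396, q_6 = 20·4738152 + 337937 = 95100977 → 2287412396/95100977
APPEND 22: p_7 = 22·2287412396 + 113964209 = 50437036921, q_7 = 22·95100977 + 4738152 = 2096959646 → 50437036921/2096959646
APPEND 16: p_8 = 16·50437036921 + 2287412396 = 809280003132, q_8 = 16·2096959646 + 95100977 = 33646455313 → 809280003132/33646455313
APPEND 32: p_9 = 32·809280003132 + 50437036921 = 25947397137145, q_9 = 32·33646455313 + 2096959646 = 1078783529662 → 25947397137145/1078783529662
APPEND 17: p_10 = 17·25947397137145 + 809280003132 = 441915031334597, q_10 = 17·1078783529662 + 33646455313 = 18372966459567 → 441915031334597/18372966459567
APPEND 15: p_11 = 15·441915031334597 + 25947397137145 = 6654672867156100, q_11 = 15·18372966459567 + 1078783529662 = 276673280423167 → 6654672867156100/276673280423167
APPEND 39: p_12 = 39·6654672867156100 + 441915031334597 = 259974156850422497, q_12 = 39·276673280423167 + 18372966459567 = 10808630902963080 → 259974156850422497/10808630902963080
APPEND 33: p_13 = 33·259974156850422497 + 6654672867156100 = 8585801848931098501, q_13 = 33·10808630902963080 + 276673280423167 = 356961493078204807 → 8585801848931098501/356961493078204807
APPEND 21: p_14 = 21·8585801848931098501 + 259974156850422497 = 180561812984403491018, q_14 = 21·356961493078204807 + 10808630902963080 = 7506999985545264027 → 180561812984403491018/7506999985545264027
APPEND 49: p_15 = 49·180561812984403491018 + 8585801848931098501 = 8856114638084702158383, q_15 = 49·7506999985545264027 + 356961493078204807 = 368199960784796142130 → 8856114638084702158383/368199960784796142130
APPEND 11: p_16 = 11·8856114638084702158383 + 180561812984403491018 = 97597822831916127233231, q_16 = 11·368199960784796142130 + 7506999985545264027 = 4057706568618302827457 → 97597822831916127233231/4057706568618302827457
APPEND 37: p_17 = 37·97597822831916127233231 + 8856114638084702158383 = 3619975559418981409787930, q_17 = 37·4057706568618302827457 + 368199960784796142130 = 150503342999662000758039 → 3619975559418981409787930/150503342999662000758039
APPEND 27: p_18 = 27·3619975559418981409787930 + 97597822831916127233231 = 97836937927144414191507341, q_18 = 27·150503342999662000758039 + 4057706568618302827457 = 4067647967559492323294510 → 97836937927144414191507341/4067647967559492323294510
APPEND 41: p_19 = 41·97836937927144414191507341 + 3619975559418981409787930 = 4014934430572339963261588911, q_19 = 41·4067647967559492323294510 + 150503342999662000758039 = 166924070012938847255832949 → 4014934430572339963261588911/166924070012938847255832949

24/1
7336/305
169185/7034
2287412396/95100977
809280003132/33646455313
25947397137145/1078783529662
441915031334597/18372966459567
8856114638084702158383/368199960784796142130
97597822831916127233231/4057706568618302827457
3619975559418981409787930/150503342999662000758039
4014934430572339963261588911/166924070012938847255832949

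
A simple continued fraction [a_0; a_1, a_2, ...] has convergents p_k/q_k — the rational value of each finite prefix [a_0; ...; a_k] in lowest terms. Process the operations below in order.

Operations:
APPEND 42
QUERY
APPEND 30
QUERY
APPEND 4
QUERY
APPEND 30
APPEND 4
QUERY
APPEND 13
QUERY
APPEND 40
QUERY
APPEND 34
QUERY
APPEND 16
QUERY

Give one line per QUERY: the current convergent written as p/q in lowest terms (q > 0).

APPEND 42: p_0 = 42·1 + 0 = 42, q_0 = 42·0 + 1 = 1 → 42/1
APPEND 30: p_1 = 30·42 + 1 = 1261, q_1 = 30·1 + 0 = 30 → 1261/30
APPEND 4: p_2 = 4·1261 + 42 = 5086, q_2 = 4·30 + 1 = 121 → 5086/121
APPEND 30: p_3 = 30·5086 + 1261 = 153841, q_3 = 30·121 + 30 = 3660 → 153841/3660
APPEND 4: p_4 = 4·153841 + 5086 = 620450, q_4 = 4·3660 + 121 = 14761 → 620450/14761
APPEND 13: p_5 = 13·620450 + 153841 = 8219691, q_5 = 13·14761 + 3660 = 195553 → 8219691/195553
APPEND 40: p_6 = 40·8219691 + 620450 = 329408090, q_6 = 40·195553 + 14761 = 7836881 → 329408090/7836881
APPEND 34: p_7 = 34·329408090 + 8219691 = 11208094751, q_7 = 34·7836881 + 195553 = 266649507 → 11208094751/266649507
APPEND 16: p_8 = 16·11208094751 + 329408090 = 179658924106, q_8 = 16·266649507 + 7836881 = 4274228993 → 179658924106/4274228993

42/1
1261/30
5086/121
620450/14761
8219691/195553
329408090/7836881
11208094751/266649507
179658924106/4274228993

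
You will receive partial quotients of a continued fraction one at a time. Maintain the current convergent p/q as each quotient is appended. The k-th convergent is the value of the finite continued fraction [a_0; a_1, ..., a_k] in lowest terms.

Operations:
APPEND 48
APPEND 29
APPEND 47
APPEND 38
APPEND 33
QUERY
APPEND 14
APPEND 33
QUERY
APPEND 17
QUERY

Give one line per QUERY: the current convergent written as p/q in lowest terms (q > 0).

82272314/1712777
38174288177/794727164
650117202520/13534392527

APPEND 48: p_0 = 48·1 + 0 = 48, q_0 = 48·0 + 1 = 1 → 48/1
APPEND 29: p_1 = 29·48 + 1 = 1393, q_1 = 29·1 + 0 = 29 → 1393/29
APPEND 47: p_2 = 47·1393 + 48 = 65519, q_2 = 47·29 + 1 = 1364 → 65519/1364
APPEND 38: p_3 = 38·65519 + 1393 = 2491115, q_3 = 38·1364 + 29 = 51861 → 2491115/51861
APPEND 33: p_4 = 33·2491115 + 65519 = 82272314, q_4 = 33·51861 + 1364 = 1712777 → 82272314/1712777
APPEND 14: p_5 = 14·82272314 + 2491115 = 1154303511, q_5 = 14·1712777 + 51861 = 24030739 → 1154303511/24030739
APPEND 33: p_6 = 33·1154303511 + 82272314 = 38174288177, q_6 = 33·24030739 + 1712777 = 794727164 → 38174288177/794727164
APPEND 17: p_7 = 17·38174288177 + 1154303511 = 650117202520, q_7 = 17·794727164 + 24030739 = 13534392527 → 650117202520/13534392527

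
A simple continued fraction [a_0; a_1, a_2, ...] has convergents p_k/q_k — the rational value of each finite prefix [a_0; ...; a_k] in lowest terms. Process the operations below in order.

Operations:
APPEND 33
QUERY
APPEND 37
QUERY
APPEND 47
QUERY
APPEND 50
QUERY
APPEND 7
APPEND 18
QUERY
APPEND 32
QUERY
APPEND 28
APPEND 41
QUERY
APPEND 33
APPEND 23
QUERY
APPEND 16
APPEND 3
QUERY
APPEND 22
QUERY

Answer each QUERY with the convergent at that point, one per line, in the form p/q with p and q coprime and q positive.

APPEND 33: p_0 = 33·1 + 0 = 33, q_0 = 33·0 + 1 = 1 → 33/1
APPEND 37: p_1 = 37·33 + 1 = 1222, q_1 = 37·1 + 0 = 37 → 1222/37
APPEND 47: p_2 = 47·1222 + 33 = 57467, q_2 = 47·37 + 1 = 1740 → 57467/1740
APPEND 50: p_3 = 50·57467 + 1222 = 2874572, q_3 = 50·1740 + 37 = 87037 → 2874572/87037
APPEND 7: p_4 = 7·2874572 + 57467 = 20179471, q_4 = 7·87037 + 1740 = 610999 → 20179471/610999
APPEND 18: p_5 = 18·20179471 + 2874572 = 366105050, q_5 = 18·610999 + 87037 = 11085019 → 366105050/11085019
APPEND 32: p_6 = 32·366105050 + 20179471 = 11735541071, q_6 = 32·11085019 + 610999 = 355331607 → 11735541071/355331607
APPEND 28: p_7 = 28·11735541071 + 366105050 = 328961255038, q_7 = 28·355331607 + 11085019 = 9960370015 → 328961255038/9960370015
APPEND 41: p_8 = 41·328961255038 + 11735541071 = 13499146997629, q_8 = 41·9960370015 + 355331607 = 408730502222 → 13499146997629/408730502222
APPEND 33: p_9 = 33·13499146997629 + 328961255038 = 445800812176795, q_9 = 33·408730502222 + 9960370015 = 13498066943341 → 445800812176795/13498066943341
APPEND 23: p_10 = 23·445800812176795 + 13499146997629 = 10266917827063914, q_10 = 23·13498066943341 + 408730502222 = 310864270199065 → 10266917827063914/310864270199065
APPEND 16: p_11 = 16·10266917827063914 + 445800812176795 = 164716486045199419, q_11 = 16·310864270199065 + 13498066943341 = 4987326390128381 → 164716486045199419/4987326390128381
APPEND 3: p_12 = 3·164716486045199419 + 10266917827063914 = 504416375962662171, q_12 = 3·4987326390128381 + 310864270199065 = 15272843440584208 → 504416375962662171/15272843440584208
APPEND 22: p_13 = 22·504416375962662171 + 164716486045199419 = 11261876757223767181, q_13 = 22·15272843440584208 + 4987326390128381 = 340989882082980957 → 11261876757223767181/340989882082980957

33/1
1222/37
57467/1740
2874572/87037
366105050/11085019
11735541071/355331607
13499146997629/408730502222
10266917827063914/310864270199065
504416375962662171/15272843440584208
11261876757223767181/340989882082980957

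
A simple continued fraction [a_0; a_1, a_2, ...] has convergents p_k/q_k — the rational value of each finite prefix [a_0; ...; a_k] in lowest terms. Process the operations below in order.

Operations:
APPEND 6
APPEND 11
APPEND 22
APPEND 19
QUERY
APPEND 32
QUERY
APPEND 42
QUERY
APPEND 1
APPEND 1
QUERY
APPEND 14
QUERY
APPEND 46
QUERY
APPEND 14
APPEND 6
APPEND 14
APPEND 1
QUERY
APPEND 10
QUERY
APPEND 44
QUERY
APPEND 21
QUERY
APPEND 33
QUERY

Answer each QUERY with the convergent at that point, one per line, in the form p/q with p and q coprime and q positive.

28187/4628
903464/148339
37973675/6234866
76850814/12618071
1114788535/183036199
51357123424/8432283225
66300777850221/10885869371134
724936512130181/119026720791155
31963507311578185/5248061584181954
671958590055272066/110328319988612189
22206596979135556363/3646082621208384191

APPEND 6: p_0 = 6·1 + 0 = 6, q_0 = 6·0 + 1 = 1 → 6/1
APPEND 11: p_1 = 11·6 + 1 = 67, q_1 = 11·1 + 0 = 11 → 67/11
APPEND 22: p_2 = 22·67 + 6 = 1480, q_2 = 22·11 + 1 = 243 → 1480/243
APPEND 19: p_3 = 19·1480 + 67 = 28187, q_3 = 19·243 + 11 = 4628 → 28187/4628
APPEND 32: p_4 = 32·28187 + 1480 = 903464, q_4 = 32·4628 + 243 = 148339 → 903464/148339
APPEND 42: p_5 = 42·903464 + 28187 = 37973675, q_5 = 42·148339 + 4628 = 6234866 → 37973675/6234866
APPEND 1: p_6 = 1·37973675 + 903464 = 38877139, q_6 = 1·6234866 + 148339 = 6383205 → 38877139/6383205
APPEND 1: p_7 = 1·38877139 + 37973675 = 76850814, q_7 = 1·6383205 + 6234866 = 12618071 → 76850814/12618071
APPEND 14: p_8 = 14·76850814 + 38877139 = 1114788535, q_8 = 14·12618071 + 6383205 = 183036199 → 1114788535/183036199
APPEND 46: p_9 = 46·1114788535 + 76850814 = 51357123424, q_9 = 46·183036199 + 12618071 = 8432283225 → 51357123424/8432283225
APPEND 14: p_10 = 14·51357123424 + 1114788535 = 720114516471, q_10 = 14·8432283225 + 183036199 = 118235001349 → 720114516471/118235001349
APPEND 6: p_11 = 6·720114516471 + 51357123424 = 4372044222250, q_11 = 6·118235001349 + 8432283225 = 717842291319 → 4372044222250/717842291319
APPEND 14: p_12 = 14·4372044222250 + 720114516471 = 61928733627971, q_12 = 14·717842291319 + 118235001349 = 10168027079815 → 61928733627971/10168027079815
APPEND 1: p_13 = 1·61928733627971 + 4372044222250 = 66300777850221, q_13 = 1·10168027079815 + 717842291319 = 10885869371134 → 66300777850221/10885869371134
APPEND 10: p_14 = 10·66300777850221 + 61928733627971 = 724936512130181, q_14 = 10·10885869371134 + 10168027079815 = 119026720791155 → 724936512130181/119026720791155
APPEND 44: p_15 = 44·724936512130181 + 66300777850221 = 31963507311578185, q_15 = 44·119026720791155 + 10885869371134 = 5248061584181954 → 31963507311578185/5248061584181954
APPEND 21: p_16 = 21·31963507311578185 + 724936512130181 = 671958590055272066, q_16 = 21·5248061584181954 + 119026720791155 = 110328319988612189 → 671958590055272066/110328319988612189
APPEND 33: p_17 = 33·671958590055272066 + 31963507311578185 = 22206596979135556363, q_17 = 33·110328319988612189 + 5248061584181954 = 3646082621208384191 → 22206596979135556363/3646082621208384191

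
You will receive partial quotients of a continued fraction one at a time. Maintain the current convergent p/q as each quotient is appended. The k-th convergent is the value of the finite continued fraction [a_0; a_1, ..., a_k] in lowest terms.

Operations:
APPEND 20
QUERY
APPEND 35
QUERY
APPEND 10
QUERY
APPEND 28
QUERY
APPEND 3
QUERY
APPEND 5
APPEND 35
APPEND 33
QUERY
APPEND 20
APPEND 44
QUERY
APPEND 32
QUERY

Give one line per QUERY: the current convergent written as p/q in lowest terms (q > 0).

20/1
701/35
7030/351
197541/9863
599653/29940
3714140285/185442848
3277105517057/163622193468
104941771804387/5239624662581

APPEND 20: p_0 = 20·1 + 0 = 20, q_0 = 20·0 + 1 = 1 → 20/1
APPEND 35: p_1 = 35·20 + 1 = 701, q_1 = 35·1 + 0 = 35 → 701/35
APPEND 10: p_2 = 10·701 + 20 = 7030, q_2 = 10·35 + 1 = 351 → 7030/351
APPEND 28: p_3 = 28·7030 + 701 = 197541, q_3 = 28·351 + 35 = 9863 → 197541/9863
APPEND 3: p_4 = 3·197541 + 7030 = 599653, q_4 = 3·9863 + 351 = 29940 → 599653/29940
APPEND 5: p_5 = 5·599653 + 197541 = 3195806, q_5 = 5·29940 + 9863 = 159563 → 3195806/159563
APPEND 35: p_6 = 35·3195806 + 599653 = 112452863, q_6 = 35·159563 + 29940 = 5614645 → 112452863/5614645
APPEND 33: p_7 = 33·112452863 + 3195806 = 3714140285, q_7 = 33·5614645 + 159563 = 185442848 → 3714140285/185442848
APPEND 20: p_8 = 20·3714140285 + 112452863 = 74395258563, q_8 = 20·185442848 + 5614645 = 3714471605 → 74395258563/3714471605
APPEND 44: p_9 = 44·74395258563 + 3714140285 = 3277105517057, q_9 = 44·3714471605 + 185442848 = 163622193468 → 3277105517057/163622193468
APPEND 32: p_10 = 32·3277105517057 + 74395258563 = 104941771804387, q_10 = 32·163622193468 + 3714471605 = 5239624662581 → 104941771804387/5239624662581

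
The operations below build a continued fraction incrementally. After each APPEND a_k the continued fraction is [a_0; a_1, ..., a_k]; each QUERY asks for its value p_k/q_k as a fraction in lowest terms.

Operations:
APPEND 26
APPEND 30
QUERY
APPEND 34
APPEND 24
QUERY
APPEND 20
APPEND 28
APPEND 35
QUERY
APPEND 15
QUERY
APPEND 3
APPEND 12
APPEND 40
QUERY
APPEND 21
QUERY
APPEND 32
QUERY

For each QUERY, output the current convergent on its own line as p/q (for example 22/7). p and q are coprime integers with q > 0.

APPEND 26: p_0 = 26·1 + 0 = 26, q_0 = 26·0 + 1 = 1 → 26/1
APPEND 30: p_1 = 30·26 + 1 = 781, q_1 = 30·1 + 0 = 30 → 781/30
APPEND 34: p_2 = 34·781 + 26 = 26580, q_2 = 34·30 + 1 = 1021 → 26580/1021
APPEND 24: p_3 = 24·26580 + 781 = 638701, q_3 = 24·1021 + 30 = 24534 → 638701/24534
APPEND 20: p_4 = 20·638701 + 26580 = 12800600, q_4 = 20·24534 + 1021 = 491701 → 12800600/491701
APPEND 28: p_5 = 28·12800600 + 638701 = 359055501, q_5 = 28·491701 + 24534 = 13792162 → 359055501/13792162
APPEND 35: p_6 = 35·359055501 + 12800600 = 12579743135, q_6 = 35·13792162 + 491701 = 483217371 → 12579743135/483217371
APPEND 15: p_7 = 15·12579743135 + 359055501 = 189055202526, q_7 = 15·483217371 + 13792162 = 7262052727 → 189055202526/7262052727
APPEND 3: p_8 = 3·189055202526 + 12579743135 = 579745350713, q_8 = 3·7262052727 + 483217371 = 22269375552 → 579745350713/22269375552
APPEND 12: p_9 = 12·579745350713 + 189055202526 = 7145999411082, q_9 = 12·22269375552 + 7262052727 = 274494559351 → 7145999411082/274494559351
APPEND 40: p_10 = 40·7145999411082 + 579745350713 = 286419721793993, q_10 = 40·274494559351 + 22269375552 = 11002051749592 → 286419721793993/11002051749592
APPEND 21: p_11 = 21·286419721793993 + 7145999411082 = 6021960157084935, q_11 = 21·11002051749592 + 274494559351 = 231317581300783 → 6021960157084935/231317581300783
APPEND 32: p_12 = 32·6021960157084935 + 286419721793993 = 192989144748511913, q_12 = 32·231317581300783 + 11002051749592 = 7413164653374648 → 192989144748511913/7413164653374648

781/30
638701/24534
12579743135/483217371
189055202526/7262052727
286419721793993/11002051749592
6021960157084935/231317581300783
192989144748511913/7413164653374648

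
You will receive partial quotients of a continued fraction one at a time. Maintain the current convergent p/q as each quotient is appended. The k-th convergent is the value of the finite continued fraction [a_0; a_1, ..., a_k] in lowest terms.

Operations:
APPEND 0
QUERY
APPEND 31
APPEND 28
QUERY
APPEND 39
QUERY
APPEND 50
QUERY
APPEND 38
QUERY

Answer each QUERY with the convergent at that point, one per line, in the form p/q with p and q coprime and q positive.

APPEND 0: p_0 = 0·1 + 0 = 0, q_0 = 0·0 + 1 = 1 → 0/1
APPEND 31: p_1 = 31·0 + 1 = 1, q_1 = 31·1 + 0 = 31 → 1/31
APPEND 28: p_2 = 28·1 + 0 = 28, q_2 = 28·31 + 1 = 869 → 28/869
APPEND 39: p_3 = 39·28 + 1 = 1093, q_3 = 39·869 + 31 = 33922 → 1093/33922
APPEND 50: p_4 = 50·1093 + 28 = 54678, q_4 = 50·33922 + 869 = 1696969 → 54678/1696969
APPEND 38: p_5 = 38·54678 + 1093 = 2078857, q_5 = 38·1696969 + 33922 = 64518744 → 2078857/64518744

0/1
28/869
1093/33922
54678/1696969
2078857/64518744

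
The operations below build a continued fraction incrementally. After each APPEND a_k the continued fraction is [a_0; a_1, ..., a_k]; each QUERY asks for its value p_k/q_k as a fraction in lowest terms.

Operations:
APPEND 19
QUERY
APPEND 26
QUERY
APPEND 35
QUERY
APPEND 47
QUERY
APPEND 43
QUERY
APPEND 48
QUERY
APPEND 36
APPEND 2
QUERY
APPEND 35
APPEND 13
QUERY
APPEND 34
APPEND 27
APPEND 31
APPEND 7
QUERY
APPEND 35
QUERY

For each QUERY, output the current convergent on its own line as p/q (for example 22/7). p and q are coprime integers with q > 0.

19/1
495/26
17344/911
815663/42843
35090853/1843160
1685176607/88514523
123088074017/6465246499
56917280584917/2989601161388
11442213384066246760/601006479408623569
402104581077467157591/21120691470758608453

APPEND 19: p_0 = 19·1 + 0 = 19, q_0 = 19·0 + 1 = 1 → 19/1
APPEND 26: p_1 = 26·19 + 1 = 495, q_1 = 26·1 + 0 = 26 → 495/26
APPEND 35: p_2 = 35·495 + 19 = 17344, q_2 = 35·26 + 1 = 911 → 17344/911
APPEND 47: p_3 = 47·17344 + 495 = 815663, q_3 = 47·911 + 26 = 42843 → 815663/42843
APPEND 43: p_4 = 43·815663 + 17344 = 35090853, q_4 = 43·42843 + 911 = 1843160 → 35090853/1843160
APPEND 48: p_5 = 48·35090853 + 815663 = 1685176607, q_5 = 48·1843160 + 42843 = 88514523 → 1685176607/88514523
APPEND 36: p_6 = 36·1685176607 + 35090853 = 60701448705, q_6 = 36·88514523 + 1843160 = 3188365988 → 60701448705/3188365988
APPEND 2: p_7 = 2·60701448705 + 1685176607 = 123088074017, q_7 = 2·3188365988 + 88514523 = 6465246499 → 123088074017/6465246499
APPEND 35: p_8 = 35·123088074017 + 60701448705 = 4368784039300, q_8 = 35·6465246499 + 3188365988 = 229471993453 → 4368784039300/229471993453
APPEND 13: p_9 = 13·4368784039300 + 123088074017 = 56917280584917, q_9 = 13·229471993453 + 6465246499 = 2989601161388 → 56917280584917/2989601161388
APPEND 34: p_10 = 34·56917280584917 + 4368784039300 = 1939556323926478, q_10 = 34·2989601161388 + 229471993453 = 101875911480645 → 1939556323926478/101875911480645
APPEND 27: p_11 = 27·1939556323926478 + 56917280584917 = 52424938026599823, q_11 = 27·101875911480645 + 2989601161388 = 2753639211138803 → 52424938026599823/2753639211138803
APPEND 31: p_12 = 31·52424938026599823 + 1939556323926478 = 1627112635148520991, q_12 = 31·2753639211138803 + 101875911480645 = 85464691456783538 → 1627112635148520991/85464691456783538
APPEND 7: p_13 = 7·1627112635148520991 + 52424938026599823 = 11442213384066246760, q_13 = 7·85464691456783538 + 2753639211138803 = 601006479408623569 → 11442213384066246760/601006479408623569
APPEND 35: p_14 = 35·11442213384066246760 + 1627112635148520991 = 402104581077467157591, q_14 = 35·601006479408623569 + 85464691456783538 = 21120691470758608453 → 402104581077467157591/21120691470758608453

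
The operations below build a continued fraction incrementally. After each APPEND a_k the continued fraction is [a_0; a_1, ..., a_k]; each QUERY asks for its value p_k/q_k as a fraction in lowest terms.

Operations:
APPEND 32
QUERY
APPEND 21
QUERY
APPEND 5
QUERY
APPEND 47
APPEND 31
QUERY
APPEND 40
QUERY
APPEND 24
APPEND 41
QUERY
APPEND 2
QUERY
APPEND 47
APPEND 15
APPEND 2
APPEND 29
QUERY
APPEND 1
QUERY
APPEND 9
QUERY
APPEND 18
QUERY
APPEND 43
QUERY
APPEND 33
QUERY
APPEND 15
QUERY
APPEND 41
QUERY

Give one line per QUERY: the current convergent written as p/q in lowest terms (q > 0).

APPEND 32: p_0 = 32·1 + 0 = 32, q_0 = 32·0 + 1 = 1 → 32/1
APPEND 21: p_1 = 21·32 + 1 = 673, q_1 = 21·1 + 0 = 21 → 673/21
APPEND 5: p_2 = 5·673 + 32 = 3397, q_2 = 5·21 + 1 = 106 → 3397/106
APPEND 47: p_3 = 47·3397 + 673 = 160332, q_3 = 47·106 + 21 = 5003 → 160332/5003
APPEND 31: p_4 = 31·160332 + 3397 = 4973689, q_4 = 31·5003 + 106 = 155199 → 4973689/155199
APPEND 40: p_5 = 40·4973689 + 160332 = 199107892, q_5 = 40·155199 + 5003 = 6212963 → 199107892/6212963
APPEND 24: p_6 = 24·199107892 + 4973689 = 4783563097, q_6 = 24·6212963 + 155199 = 149266311 → 4783563097/149266311
APPEND 41: p_7 = 41·4783563097 + 199107892 = 196325194869, q_7 = 41·149266311 + 6212963 = 6126131714 → 196325194869/6126131714
APPEND 2: p_8 = 2·196325194869 + 4783563097 = 397433952835, q_8 = 2·6126131714 + 149266311 = 12401529739 → 397433952835/12401529739
APPEND 47: p_9 = 47·397433952835 + 196325194869 = 18875720978114, q_9 = 47·12401529739 + 6126131714 = 588998029447 → 18875720978114/588998029447
APPEND 15: p_10 = 15·18875720978114 + 397433952835 = 283533248624545, q_10 = 15·588998029447 + 12401529739 = 8847371971444 → 283533248624545/8847371971444
APPEND 2: p_11 = 2·283533248624545 + 18875720978114 = 585942218227204, q_11 = 2·8847371971444 + 588998029447 = 18283741972335 → 585942218227204/18283741972335
APPEND 29: p_12 = 29·585942218227204 + 283533248624545 = 17275857577213461, q_12 = 29·18283741972335 + 8847371971444 = 539075889169159 → 17275857577213461/539075889169159
APPEND 1: p_13 = 1·17275857577213461 + 585942218227204 = 17861799795440665, q_13 = 1·539075889169159 + 18283741972335 = 557359631141494 → 17861799795440665/557359631141494
APPEND 9: p_14 = 9·17861799795440665 + 17275857577213461 = 178032055736179446, q_14 = 9·557359631141494 + 539075889169159 = 5555312569442605 → 178032055736179446/5555312569442605
APPEND 18: p_15 = 18·178032055736179446 + 17861799795440665 = 3222438803046670693, q_15 = 18·5555312569442605 + 557359631141494 = 100552985881108384 → 3222438803046670693/100552985881108384
APPEND 43: p_16 = 43·3222438803046670693 + 178032055736179446 = 138742900586743019245, q_16 = 43·100552985881108384 + 5555312569442605 = 4329333705457103117 → 138742900586743019245/4329333705457103117
APPEND 33: p_17 = 33·138742900586743019245 + 3222438803046670693 = 4581738158165566305778, q_17 = 33·4329333705457103117 + 100552985881108384 = 142968565265965511245 → 4581738158165566305778/142968565265965511245
APPEND 15: p_18 = 15·4581738158165566305778 + 138742900586743019245 = 68864815273070237605915, q_18 = 15·142968565265965511245 + 4329333705457103117 = 2148857812694939771792 → 68864815273070237605915/2148857812694939771792
APPEND 41: p_19 = 41·68864815273070237605915 + 4581738158165566305778 = 2828039164354045308148293, q_19 = 41·2148857812694939771792 + 142968565265965511245 = 88246138885758496154717 → 2828039164354045308148293/88246138885758496154717

32/1
673/21
3397/106
4973689/155199
199107892/6212963
196325194869/6126131714
397433952835/12401529739
17275857577213461/539075889169159
17861799795440665/557359631141494
178032055736179446/5555312569442605
3222438803046670693/100552985881108384
138742900586743019245/4329333705457103117
4581738158165566305778/142968565265965511245
68864815273070237605915/2148857812694939771792
2828039164354045308148293/88246138885758496154717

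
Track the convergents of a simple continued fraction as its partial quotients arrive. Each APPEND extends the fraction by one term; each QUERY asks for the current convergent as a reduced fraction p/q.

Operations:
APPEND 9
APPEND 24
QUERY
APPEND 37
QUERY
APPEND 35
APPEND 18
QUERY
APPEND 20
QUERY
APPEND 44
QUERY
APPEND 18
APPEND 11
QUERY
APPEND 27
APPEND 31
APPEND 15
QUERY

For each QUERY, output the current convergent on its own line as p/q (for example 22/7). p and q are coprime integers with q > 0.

APPEND 9: p_0 = 9·1 + 0 = 9, q_0 = 9·0 + 1 = 1 → 9/1
APPEND 24: p_1 = 24·9 + 1 = 217, q_1 = 24·1 + 0 = 24 → 217/24
APPEND 37: p_2 = 37·217 + 9 = 8038, q_2 = 37·24 + 1 = 889 → 8038/889
APPEND 35: p_3 = 35·8038 + 217 = 281547, q_3 = 35·889 + 24 = 31139 → 281547/31139
APPEND 18: p_4 = 18·281547 + 8038 = 5075884, q_4 = 18·31139 + 889 = 561391 → 5075884/561391
APPEND 20: p_5 = 20·5075884 + 281547 = 101799227, q_5 = 20·561391 + 31139 = 11258959 → 101799227/11258959
APPEND 44: p_6 = 44·101799227 + 5075884 = 4484241872, q_6 = 44·11258959 + 561391 = 495955587 → 4484241872/495955587
APPEND 18: p_7 = 18·4484241872 + 101799227 = 80818152923, q_7 = 18·495955587 + 11258959 = 8938459525 → 80818152923/8938459525
APPEND 11: p_8 = 11·80818152923 + 4484241872 = 893483924025, q_8 = 11·8938459525 + 495955587 = 98819010362 → 893483924025/98819010362
APPEND 27: p_9 = 27·893483924025 + 80818152923 = 24204884101598, q_9 = 27·98819010362 + 8938459525 = 2677051739299 → 24204884101598/2677051739299
APPEND 31: p_10 = 31·24204884101598 + 893483924025 = 751244891073563, q_10 = 31·2677051739299 + 98819010362 = 83087422928631 → 751244891073563/83087422928631
APPEND 15: p_11 = 15·751244891073563 + 24204884101598 = 11292878250205043, q_11 = 15·83087422928631 + 2677051739299 = 1248988395668764 → 11292878250205043/1248988395668764

217/24
8038/889
5075884/561391
101799227/11258959
4484241872/495955587
893483924025/98819010362
11292878250205043/1248988395668764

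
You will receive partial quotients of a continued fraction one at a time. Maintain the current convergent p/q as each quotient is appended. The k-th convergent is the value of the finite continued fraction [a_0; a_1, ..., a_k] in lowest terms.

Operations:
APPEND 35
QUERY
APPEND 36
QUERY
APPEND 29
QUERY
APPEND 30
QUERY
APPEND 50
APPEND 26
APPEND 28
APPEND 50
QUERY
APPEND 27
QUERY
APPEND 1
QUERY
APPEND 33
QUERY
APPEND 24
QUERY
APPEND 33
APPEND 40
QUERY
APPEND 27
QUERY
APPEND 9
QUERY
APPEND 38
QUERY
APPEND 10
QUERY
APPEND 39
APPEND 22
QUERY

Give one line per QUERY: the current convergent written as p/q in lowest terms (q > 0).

35/1
1261/36
36604/1045
1099381/31386
2007926468085/57323876006
54254144542729/1548890312475
56262071010814/1606214188481
1910902487899591/54553958532348
45917921780600998/1310901218964833
60734010771689901998/1733882668593838313
1641335493156875086471/46858146346218006288
14832753449183565680237/423457199784555894905
565285966562132370935477/16138231738159342012678
5667692419070507275035007/161805774581377976021685
4880984079245932661415651507/139346201463643186926906331

APPEND 35: p_0 = 35·1 + 0 = 35, q_0 = 35·0 + 1 = 1 → 35/1
APPEND 36: p_1 = 36·35 + 1 = 1261, q_1 = 36·1 + 0 = 36 → 1261/36
APPEND 29: p_2 = 29·1261 + 35 = 36604, q_2 = 29·36 + 1 = 1045 → 36604/1045
APPEND 30: p_3 = 30·36604 + 1261 = 1099381, q_3 = 30·1045 + 36 = 31386 → 1099381/31386
APPEND 50: p_4 = 50·1099381 + 36604 = 55005654, q_4 = 50·31386 + 1045 = 1570345 → 55005654/1570345
APPEND 26: p_5 = 26·55005654 + 1099381 = 1431246385, q_5 = 26·1570345 + 31386 = 40860356 → 1431246385/40860356
APPEND 28: p_6 = 28·1431246385 + 55005654 = 40129904434, q_6 = 28·40860356 + 1570345 = 1145660313 → 40129904434/1145660313
APPEND 50: p_7 = 50·40129904434 + 1431246385 = 2007926468085, q_7 = 50·1145660313 + 40860356 = 57323876006 → 2007926468085/57323876006
APPEND 27: p_8 = 27·2007926468085 + 40129904434 = 54254144542729, q_8 = 27·57323876006 + 1145660313 = 1548890312475 → 54254144542729/1548890312475
APPEND 1: p_9 = 1·54254144542729 + 2007926468085 = 56262071010814, q_9 = 1·1548890312475 + 57323876006 = 1606214188481 → 56262071010814/1606214188481
APPEND 33: p_10 = 33·56262071010814 + 54254144542729 = 1910902487899591, q_10 = 33·1606214188481 + 1548890312475 = 54553958532348 → 1910902487899591/54553958532348
APPEND 24: p_11 = 24·1910902487899591 + 56262071010814 = 45917921780600998, q_11 = 24·54553958532348 + 1606214188481 = 1310901218964833 → 45917921780600998/1310901218964833
APPEND 33: p_12 = 33·45917921780600998 + 1910902487899591 = 1517202321247732525, q_12 = 33·1310901218964833 + 54553958532348 = 43314294184371837 → 1517202321247732525/43314294184371837
APPEND 40: p_13 = 40·1517202321247732525 + 45917921780600998 = 60734010771689901998, q_13 = 40·43314294184371837 + 1310901218964833 = 1733882668593838313 → 60734010771689901998/1733882668593838313
APPEND 27: p_14 = 27·60734010771689901998 + 1517202321247732525 = 1641335493156875086471, q_14 = 27·1733882668593838313 + 43314294184371837 = 46858146346218006288 → 1641335493156875086471/46858146346218006288
APPEND 9: p_15 = 9·1641335493156875086471 + 60734010771689901998 = 14832753449183565680237, q_15 = 9·46858146346218006288 + 1733882668593838313 = 423457199784555894905 → 14832753449183565680237/423457199784555894905
APPEND 38: p_16 = 38·14832753449183565680237 + 1641335493156875086471 = 565285966562132370935477, q_16 = 38·423457199784555894905 + 46858146346218006288 = 16138231738159342012678 → 565285966562132370935477/16138231738159342012678
APPEND 10: p_17 = 10·565285966562132370935477 + 14832753449183565680237 = 5667692419070507275035007, q_17 = 10·16138231738159342012678 + 423457199784555894905 = 161805774581377976021685 → 5667692419070507275035007/161805774581377976021685
APPEND 39: p_18 = 39·5667692419070507275035007 + 565285966562132370935477 = 221605290310311916097300750, q_18 = 39·161805774581377976021685 + 16138231738159342012678 = 6326563440411900406858393 → 221605290310311916097300750/6326563440411900406858393
APPEND 22: p_19 = 22·221605290310311916097300750 + 5667692419070507275035007 = 4880984079245932661415651507, q_19 = 22·6326563440411900406858393 + 161805774581377976021685 = 139346201463643186926906331 → 4880984079245932661415651507/139346201463643186926906331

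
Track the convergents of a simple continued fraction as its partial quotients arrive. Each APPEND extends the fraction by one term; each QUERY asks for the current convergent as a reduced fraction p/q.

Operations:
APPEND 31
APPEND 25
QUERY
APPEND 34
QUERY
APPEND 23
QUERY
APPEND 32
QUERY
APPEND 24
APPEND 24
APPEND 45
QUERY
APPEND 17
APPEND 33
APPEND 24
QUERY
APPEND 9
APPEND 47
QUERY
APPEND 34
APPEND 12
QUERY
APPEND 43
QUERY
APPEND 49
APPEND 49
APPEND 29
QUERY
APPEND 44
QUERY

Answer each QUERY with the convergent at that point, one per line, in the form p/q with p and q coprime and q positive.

776/25
26415/851
608321/19598
19492687/627987
507253037444/16341939581
6859382941602899/220985609390248
2921794416146714745/94130117105595587
1195758154935888486921/38523194695719541127
51517003692286516751951/1659699793964158097256
3592796144474535056656650019/115747473520716881672906586
158206832791898006564666646267/5096877321453184791615013919

APPEND 31: p_0 = 31·1 + 0 = 31, q_0 = 31·0 + 1 = 1 → 31/1
APPEND 25: p_1 = 25·31 + 1 = 776, q_1 = 25·1 + 0 = 25 → 776/25
APPEND 34: p_2 = 34·776 + 31 = 26415, q_2 = 34·25 + 1 = 851 → 26415/851
APPEND 23: p_3 = 23·26415 + 776 = 608321, q_3 = 23·851 + 25 = 19598 → 608321/19598
APPEND 32: p_4 = 32·608321 + 26415 = 19492687, q_4 = 32·19598 + 851 = 627987 → 19492687/627987
APPEND 24: p_5 = 24·19492687 + 608321 = 468432809, q_5 = 24·627987 + 19598 = 15091286 → 468432809/15091286
APPEND 24: p_6 = 24·468432809 + 19492687 = 11261880103, q_6 = 24·15091286 + 627987 = 362818851 → 11261880103/362818851
APPEND 45: p_7 = 45·11261880103 + 468432809 = 507253037444, q_7 = 45·362818851 + 15091286 = 16341939581 → 507253037444/16341939581
APPEND 17: p_8 = 17·507253037444 + 11261880103 = 8634563516651, q_8 = 17·16341939581 + 362818851 = 278175791728 → 8634563516651/278175791728
APPEND 33: p_9 = 33·8634563516651 + 507253037444 = 285447849086927, q_9 = 33·278175791728 + 16341939581 = 9196143066605 → 285447849086927/9196143066605
APPEND 24: p_10 = 24·285447849086927 + 8634563516651 = 6859382941602899, q_10 = 24·9196143066605 + 278175791728 = 220985609390248 → 6859382941602899/220985609390248
APPEND 9: p_11 = 9·6859382941602899 + 285447849086927 = 62019894323513018, q_11 = 9·220985609390248 + 9196143066605 = 1998066627578837 → 62019894323513018/1998066627578837
APPEND 47: p_12 = 47·62019894323513018 + 6859382941602899 = 2921794416146714745, q_12 = 47·1998066627578837 + 220985609390248 = 94130117105595587 → 2921794416146714745/94130117105595587
APPEND 34: p_13 = 34·2921794416146714745 + 62019894323513018 = 99403030043311814348, q_13 = 34·94130117105595587 + 1998066627578837 = 3202422048217828795 → 99403030043311814348/3202422048217828795
APPEND 12: p_14 = 12·99403030043311814348 + 2921794416146714745 = 1195758154935888486921, q_14 = 12·3202422048217828795 + 94130117105595587 = 38523194695719541127 → 1195758154935888486921/38523194695719541127
APPEND 43: p_15 = 43·1195758154935888486921 + 99403030043311814348 = 51517003692286516751951, q_15 = 43·38523194695719541127 + 3202422048217828795 = 1659699793964158097256 → 51517003692286516751951/1659699793964158097256
APPEND 49: p_16 = 49·51517003692286516751951 + 1195758154935888486921 = 2525528939076975209332520, q_16 = 49·1659699793964158097256 + 38523194695719541127 = 81363813098939466306671 → 2525528939076975209332520/81363813098939466306671
APPEND 49: p_17 = 49·2525528939076975209332520 + 51517003692286516751951 = 123802435018464071774045431, q_17 = 49·81363813098939466306671 + 1659699793964158097256 = 3988486541641998007124135 → 123802435018464071774045431/3988486541641998007124135
APPEND 29: p_18 = 29·123802435018464071774045431 + 2525528939076975209332520 = 3592796144474535056656650019, q_18 = 29·3988486541641998007124135 + 81363813098939466306671 = 115747473520716881672906586 → 3592796144474535056656650019/115747473520716881672906586
APPEND 44: p_19 = 44·3592796144474535056656650019 + 123802435018464071774045431 = 158206832791898006564666646267, q_19 = 44·115747473520716881672906586 + 3988486541641998007124135 = 5096877321453184791615013919 → 158206832791898006564666646267/5096877321453184791615013919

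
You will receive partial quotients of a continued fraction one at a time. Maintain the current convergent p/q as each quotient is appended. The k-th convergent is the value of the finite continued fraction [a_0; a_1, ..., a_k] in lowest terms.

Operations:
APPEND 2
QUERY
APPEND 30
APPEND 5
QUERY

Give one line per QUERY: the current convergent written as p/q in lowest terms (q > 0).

APPEND 2: p_0 = 2·1 + 0 = 2, q_0 = 2·0 + 1 = 1 → 2/1
APPEND 30: p_1 = 30·2 + 1 = 61, q_1 = 30·1 + 0 = 30 → 61/30
APPEND 5: p_2 = 5·61 + 2 = 307, q_2 = 5·30 + 1 = 151 → 307/151

2/1
307/151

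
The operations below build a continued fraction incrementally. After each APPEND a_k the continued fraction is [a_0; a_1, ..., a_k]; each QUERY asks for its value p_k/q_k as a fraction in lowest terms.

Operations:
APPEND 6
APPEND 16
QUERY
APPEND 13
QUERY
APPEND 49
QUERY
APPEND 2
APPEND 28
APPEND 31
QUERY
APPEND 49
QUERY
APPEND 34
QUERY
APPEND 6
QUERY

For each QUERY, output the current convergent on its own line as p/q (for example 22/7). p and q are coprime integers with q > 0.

97/16
1267/209
62180/10257
111097443/18326254
5447354443/898576947
185321148505/30569942452
1117374245473/184318231659

APPEND 6: p_0 = 6·1 + 0 = 6, q_0 = 6·0 + 1 = 1 → 6/1
APPEND 16: p_1 = 16·6 + 1 = 97, q_1 = 16·1 + 0 = 16 → 97/16
APPEND 13: p_2 = 13·97 + 6 = 1267, q_2 = 13·16 + 1 = 209 → 1267/209
APPEND 49: p_3 = 49·1267 + 97 = 62180, q_3 = 49·209 + 16 = 10257 → 62180/10257
APPEND 2: p_4 = 2·62180 + 1267 = 125627, q_4 = 2·10257 + 209 = 20723 → 125627/20723
APPEND 28: p_5 = 28·125627 + 62180 = 3579736, q_5 = 28·20723 + 10257 = 590501 → 3579736/590501
APPEND 31: p_6 = 31·3579736 + 125627 = 111097443, q_6 = 31·590501 + 20723 = 18326254 → 111097443/18326254
APPEND 49: p_7 = 49·111097443 + 3579736 = 5447354443, q_7 = 49·18326254 + 590501 = 898576947 → 5447354443/898576947
APPEND 34: p_8 = 34·5447354443 + 111097443 = 185321148505, q_8 = 34·898576947 + 18326254 = 30569942452 → 185321148505/30569942452
APPEND 6: p_9 = 6·185321148505 + 5447354443 = 1117374245473, q_9 = 6·30569942452 + 898576947 = 184318231659 → 1117374245473/184318231659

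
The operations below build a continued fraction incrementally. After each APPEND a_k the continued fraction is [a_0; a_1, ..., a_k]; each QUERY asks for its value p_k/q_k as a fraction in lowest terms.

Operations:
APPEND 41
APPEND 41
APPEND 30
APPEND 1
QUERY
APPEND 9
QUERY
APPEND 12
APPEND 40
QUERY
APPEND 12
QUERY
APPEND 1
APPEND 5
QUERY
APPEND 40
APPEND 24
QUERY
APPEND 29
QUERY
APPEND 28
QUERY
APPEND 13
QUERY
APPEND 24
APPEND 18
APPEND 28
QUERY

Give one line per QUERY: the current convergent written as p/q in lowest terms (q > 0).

52183/1272
520148/12679
252278508/6149479
3033636055/73947168
19463208870/474430403
18783005673582/457849936811
545488978803241/13296705480286
15292474412164330/372765603384819
199347656336939531/4859249549482933
2429398028759284409238/59218410156828003679

APPEND 41: p_0 = 41·1 + 0 = 41, q_0 = 41·0 + 1 = 1 → 41/1
APPEND 41: p_1 = 41·41 + 1 = 1682, q_1 = 41·1 + 0 = 41 → 1682/41
APPEND 30: p_2 = 30·1682 + 41 = 50501, q_2 = 30·41 + 1 = 1231 → 50501/1231
APPEND 1: p_3 = 1·50501 + 1682 = 52183, q_3 = 1·1231 + 41 = 1272 → 52183/1272
APPEND 9: p_4 = 9·52183 + 50501 = 520148, q_4 = 9·1272 + 1231 = 12679 → 520148/12679
APPEND 12: p_5 = 12·520148 + 52183 = 6293959, q_5 = 12·12679 + 1272 = 153420 → 6293959/153420
APPEND 40: p_6 = 40·6293959 + 520148 = 252278508, q_6 = 40·153420 + 12679 = 6149479 → 252278508/6149479
APPEND 12: p_7 = 12·252278508 + 6293959 = 3033636055, q_7 = 12·6149479 + 153420 = 73947168 → 3033636055/73947168
APPEND 1: p_8 = 1·3033636055 + 252278508 = 3285914563, q_8 = 1·73947168 + 6149479 = 80096647 → 3285914563/80096647
APPEND 5: p_9 = 5·3285914563 + 3033636055 = 19463208870, q_9 = 5·80096647 + 73947168 = 474430403 → 19463208870/474430403
APPEND 40: p_10 = 40·19463208870 + 3285914563 = 781814269363, q_10 = 40·474430403 + 80096647 = 19057312767 → 781814269363/19057312767
APPEND 24: p_11 = 24·781814269363 + 19463208870 = 18783005673582, q_11 = 24·19057312767 + 474430403 = 457849936811 → 18783005673582/457849936811
APPEND 29: p_12 = 29·18783005673582 + 781814269363 = 545488978803241, q_12 = 29·457849936811 + 19057312767 = 13296705480286 → 545488978803241/13296705480286
APPEND 28: p_13 = 28·545488978803241 + 18783005673582 = 15292474412164330, q_13 = 28·13296705480286 + 457849936811 = 372765603384819 → 15292474412164330/372765603384819
APPEND 13: p_14 = 13·15292474412164330 + 545488978803241 = 199347656336939531, q_14 = 13·372765603384819 + 13296705480286 = 4859249549482933 → 199347656336939531/4859249549482933
APPEND 24: p_15 = 24·199347656336939531 + 15292474412164330 = 4799636226498713074, q_15 = 24·4859249549482933 + 372765603384819 = 116994754790975211 → 4799636226498713074/116994754790975211
APPEND 18: p_16 = 18·4799636226498713074 + 199347656336939531 = 86592799733313774863, q_16 = 18·116994754790975211 + 4859249549482933 = 2110764835787036731 → 86592799733313774863/2110764835787036731
APPEND 28: p_17 = 28·86592799733313774863 + 4799636226498713074 = 2429398028759284409238, q_17 = 28·2110764835787036731 + 116994754790975211 = 59218410156828003679 → 2429398028759284409238/59218410156828003679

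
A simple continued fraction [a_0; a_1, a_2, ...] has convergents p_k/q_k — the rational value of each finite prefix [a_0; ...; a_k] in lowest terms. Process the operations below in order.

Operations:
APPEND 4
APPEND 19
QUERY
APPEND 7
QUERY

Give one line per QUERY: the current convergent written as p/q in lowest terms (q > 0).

APPEND 4: p_0 = 4·1 + 0 = 4, q_0 = 4·0 + 1 = 1 → 4/1
APPEND 19: p_1 = 19·4 + 1 = 77, q_1 = 19·1 + 0 = 19 → 77/19
APPEND 7: p_2 = 7·77 + 4 = 543, q_2 = 7·19 + 1 = 134 → 543/134

77/19
543/134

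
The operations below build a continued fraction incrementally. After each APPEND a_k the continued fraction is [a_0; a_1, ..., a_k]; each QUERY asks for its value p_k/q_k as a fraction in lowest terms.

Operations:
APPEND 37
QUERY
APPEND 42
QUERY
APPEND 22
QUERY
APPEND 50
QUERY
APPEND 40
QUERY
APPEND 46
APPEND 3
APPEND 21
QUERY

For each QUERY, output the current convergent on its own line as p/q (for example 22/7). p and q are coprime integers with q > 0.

37/1
1555/42
34247/925
1713905/46292
68590447/1852605
203480365275/5495936513

APPEND 37: p_0 = 37·1 + 0 = 37, q_0 = 37·0 + 1 = 1 → 37/1
APPEND 42: p_1 = 42·37 + 1 = 1555, q_1 = 42·1 + 0 = 42 → 1555/42
APPEND 22: p_2 = 22·1555 + 37 = 34247, q_2 = 22·42 + 1 = 925 → 34247/925
APPEND 50: p_3 = 50·34247 + 1555 = 1713905, q_3 = 50·925 + 42 = 46292 → 1713905/46292
APPEND 40: p_4 = 40·1713905 + 34247 = 68590447, q_4 = 40·46292 + 925 = 1852605 → 68590447/1852605
APPEND 46: p_5 = 46·68590447 + 1713905 = 3156874467, q_5 = 46·1852605 + 46292 = 85266122 → 3156874467/85266122
APPEND 3: p_6 = 3·3156874467 + 68590447 = 9539213848, q_6 = 3·85266122 + 1852605 = 257650971 → 9539213848/257650971
APPEND 21: p_7 = 21·9539213848 + 3156874467 = 203480365275, q_7 = 21·257650971 + 85266122 = 5495936513 → 203480365275/5495936513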